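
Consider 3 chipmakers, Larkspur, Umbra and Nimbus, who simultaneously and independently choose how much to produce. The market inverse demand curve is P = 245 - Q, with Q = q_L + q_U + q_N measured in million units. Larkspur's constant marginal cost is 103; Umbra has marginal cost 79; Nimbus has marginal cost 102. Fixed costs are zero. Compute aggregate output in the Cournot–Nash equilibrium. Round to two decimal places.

Larkspur's profit: π_L = (245 - Q)q_L - (103q_L). Setting ∂π_L/∂q_L = 0: 142 - 2q_L - (q_U + q_N) = 0.
Umbra's profit: π_U = (245 - Q)q_U - (79q_U). Setting ∂π_U/∂q_U = 0: 166 - 2q_U - (q_L + q_N) = 0.
Nimbus's first-order condition: 143 - 2q_N - (q_L + q_U) = 0.
Adding the 3 first-order conditions: 451 − 4Q = 0, so Q = 451/4.
Back-substituting: q_L = (142 − 451/4) = 117/4, q_U = (166 − 451/4) = 213/4, q_N = (143 − 451/4) = 121/4.
Total output Q = 117/4 + 213/4 + 121/4 = 451/4.

112.75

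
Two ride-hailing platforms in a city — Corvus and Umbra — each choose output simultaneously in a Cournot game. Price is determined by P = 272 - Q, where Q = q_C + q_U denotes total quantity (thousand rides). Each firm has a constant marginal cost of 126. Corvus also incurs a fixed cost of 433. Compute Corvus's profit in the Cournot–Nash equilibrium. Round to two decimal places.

1935.44

A representative firm's profit is π_i = q_i(272 - Q) - 126q_i.
Setting ∂π_i/∂q_i = 0 with rivals' quantities fixed: 146 - 2q_i - q_j = 0.
With identical firms every q_j equals q_i, so q_j = q_i and 146 = 3q_i, giving q_i = 146/3.
Price P = 272 - 292/3 = 524/3.
Corvus's profit: (524/3 - 126)·(146/3) - 433 = 1935.4444.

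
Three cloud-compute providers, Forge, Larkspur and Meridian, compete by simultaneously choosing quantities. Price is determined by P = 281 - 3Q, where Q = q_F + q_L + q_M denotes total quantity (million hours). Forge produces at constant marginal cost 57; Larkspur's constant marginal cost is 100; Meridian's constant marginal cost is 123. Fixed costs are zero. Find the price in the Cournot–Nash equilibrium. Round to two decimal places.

140.25

Forge's profit: π_F = (281 - 3Q)q_F - (57q_F). Setting ∂π_F/∂q_F = 0: 224 - 6q_F - 3(q_L + q_M) = 0.
Larkspur's first-order condition: 181 - 6q_L - 3(q_F + q_M) = 0.
Meridian's first-order condition: 158 - 6q_M - 3(q_F + q_L) = 0.
Adding the 3 first-order conditions: 563 − 12Q = 0, so Q = 563/12.
Back-substituting: q_F = (224 − 563/4)/3 = 111/4, q_L = (181 − 563/4)/3 = 161/12, q_M = (158 − 563/4)/3 = 23/4.
Total output Q = 563/12, so price P = 281 - 3·(563/12) = 561/4.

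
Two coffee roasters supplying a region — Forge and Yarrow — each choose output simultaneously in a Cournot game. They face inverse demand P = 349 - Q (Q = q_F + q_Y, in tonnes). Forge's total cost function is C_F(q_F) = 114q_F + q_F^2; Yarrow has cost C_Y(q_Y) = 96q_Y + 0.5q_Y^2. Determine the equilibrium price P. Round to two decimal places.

237.27

Forge's profit: π_F = (349 - Q)q_F - (114q_F + q_F²). Setting ∂π_F/∂q_F = 0: 235 - 4q_F - (q_Y) = 0.
Yarrow's first-order condition: 253 - 3q_Y - (q_F) = 0.
Rearranging gives the reaction functions q_F = (235 - q_Y)/4 and q_Y = (253 - q_F)/3.
Solving the pair: q_F = 452/11, q_Y = 777/11.
Total output Q = 1229/11, so price P = 349 - 1229/11 = 237.2727.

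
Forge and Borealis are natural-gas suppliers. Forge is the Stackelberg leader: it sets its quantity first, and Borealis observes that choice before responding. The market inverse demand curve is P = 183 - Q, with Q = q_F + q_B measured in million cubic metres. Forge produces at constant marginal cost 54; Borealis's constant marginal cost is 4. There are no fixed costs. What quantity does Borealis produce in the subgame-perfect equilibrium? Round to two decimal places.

The follower Borealis best-responds to any q_F: π_B = (183 - Q)q_B - 4q_B.
Follower FOC: 179 - q_F - 2q_B = 0, so q_B(q_F) = (179 - q_F)/2.
The leader anticipates this reaction. Substituting into P = 183 - Q gives P = 187/2 - (1/2)q_F, so π_F = (187/2 - (1/2)q_F)q_F - 54q_F.
Leader FOC: 79/2 - q_F = 0, so q_F = 79/2.
Then q_B = (179 - 79/2)/2 = 279/4.

69.75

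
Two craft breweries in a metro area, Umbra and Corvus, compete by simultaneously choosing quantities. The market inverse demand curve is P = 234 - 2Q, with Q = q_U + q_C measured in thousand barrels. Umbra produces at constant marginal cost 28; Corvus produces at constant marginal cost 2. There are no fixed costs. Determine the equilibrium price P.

88

Umbra's profit: π_U = (234 - 2Q)q_U - (28q_U). Setting ∂π_U/∂q_U = 0: 206 - 4q_U - 2(q_C) = 0.
Corvus's profit: π_C = (234 - 2Q)q_C - (2q_C). Setting ∂π_C/∂q_C = 0: 232 - 4q_C - 2(q_U) = 0.
Rearranging gives the reaction functions q_U = (206 - 2q_C)/4 and q_C = (232 - 2q_U)/4.
Solving the pair: q_U = 30, q_C = 43.
Total output Q = 73, so price P = 234 - 2·73 = 88.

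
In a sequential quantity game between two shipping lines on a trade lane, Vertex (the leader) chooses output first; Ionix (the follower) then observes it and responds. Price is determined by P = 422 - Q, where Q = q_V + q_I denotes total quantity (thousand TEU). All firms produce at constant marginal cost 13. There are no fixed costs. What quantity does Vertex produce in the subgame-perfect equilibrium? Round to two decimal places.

Solve by backward induction. Given q_V, the follower Ionix maximises π_I = (422 - q_V - q_I)q_I - 13q_I.
Setting the follower's marginal profit to zero, 409 - q_V - 2q_I = 0, i.e. q_I = (409 - q_V)/2.
Vertex substitutes q_I(q_V) into its own profit: π_V = q_V(422 - q_V - (409 - q_V)/2) - 13q_V = (435/2 - (1/2)q_V)q_V - 13q_V.
Maximising: ∂π_V/∂q_V = 409/2 - q_V = 0, giving q_V = 409/2.
Then q_I = (409 - 409/2)/2 = 409/4.

204.50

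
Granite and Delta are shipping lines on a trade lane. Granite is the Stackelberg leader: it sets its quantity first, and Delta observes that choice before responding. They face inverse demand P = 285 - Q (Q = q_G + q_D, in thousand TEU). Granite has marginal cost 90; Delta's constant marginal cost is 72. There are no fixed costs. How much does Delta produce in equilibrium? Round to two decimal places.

Solve by backward induction. Given q_G, the follower Delta maximises π_D = (285 - q_G - q_D)q_D - 72q_D.
∂π_D/∂q_D = 213 - q_G - 2q_D = 0 gives the reaction function q_D = (213 - q_G)/2.
The leader anticipates this reaction. Substituting into P = 285 - Q gives P = 357/2 - (1/2)q_G, so π_G = (357/2 - (1/2)q_G)q_G - 90q_G.
Maximising: ∂π_G/∂q_G = 177/2 - q_G = 0, giving q_G = 177/2.
Then q_D = (213 - 177/2)/2 = 249/4.

62.25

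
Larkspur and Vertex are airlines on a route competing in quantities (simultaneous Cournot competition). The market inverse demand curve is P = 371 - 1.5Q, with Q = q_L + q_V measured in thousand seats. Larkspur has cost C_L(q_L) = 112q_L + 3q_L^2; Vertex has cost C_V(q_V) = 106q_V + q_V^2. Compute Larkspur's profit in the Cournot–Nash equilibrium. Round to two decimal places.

Larkspur's profit: π_L = (371 - 1.5Q)q_L - (112q_L + 3q_L²). Setting ∂π_L/∂q_L = 0: 259 - 9q_L - (3/2)(q_V) = 0.
Vertex's first-order condition: 265 - 5q_V - (3/2)(q_L) = 0.
Best responses: q_L = (259 - (3/2)q_V)/9, q_V = (265 - (3/2)q_L)/5.
Substituting one into the other gives q_L = 20.9942 and q_V = 46.7018.
Price P = 371 - (3/2)·67.6959 = 269.4561.
Larkspur's profit: 269.4561·20.9942 - 112·20.9942 - 3·20.9942² = 1983.3949.

1983.39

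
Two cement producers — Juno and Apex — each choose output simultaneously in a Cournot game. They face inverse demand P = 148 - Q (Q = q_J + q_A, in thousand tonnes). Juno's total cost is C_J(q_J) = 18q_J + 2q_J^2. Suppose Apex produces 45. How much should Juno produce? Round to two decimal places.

14.17

With the rival's output fixed at 45, Juno's profit is π_J = (148 - 45 - q_J)q_J - (18q_J + 2q_J²) = (103 - q_J)q_J - (18q_J + 2q_J²).
∂π_J/∂q_J = 85 - 6q_J = 0, so q_J = 85/6.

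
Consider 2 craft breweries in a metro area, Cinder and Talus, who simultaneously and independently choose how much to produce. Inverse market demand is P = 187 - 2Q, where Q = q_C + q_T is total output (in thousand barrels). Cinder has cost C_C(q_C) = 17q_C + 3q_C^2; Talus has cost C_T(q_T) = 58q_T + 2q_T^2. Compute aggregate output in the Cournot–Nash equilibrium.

27

Cinder's profit: π_C = (187 - 2Q)q_C - (17q_C + 3q_C²). Setting ∂π_C/∂q_C = 0: 170 - 10q_C - 2(q_T) = 0.
Talus's first-order condition: 129 - 8q_T - 2(q_C) = 0.
So q_C = (170 - 2q_T)/10 and q_T = (129 - 2q_C)/8.
Solving the pair: q_C = 29/2, q_T = 25/2.
Total output Q = 29/2 + 25/2 = 27.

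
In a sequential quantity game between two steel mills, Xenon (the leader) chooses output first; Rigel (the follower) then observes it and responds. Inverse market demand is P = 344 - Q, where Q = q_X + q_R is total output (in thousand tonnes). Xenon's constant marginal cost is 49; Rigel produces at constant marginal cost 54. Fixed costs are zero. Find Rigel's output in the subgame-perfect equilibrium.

Solve by backward induction. Given q_X, the follower Rigel maximises π_R = (344 - q_X - q_R)q_R - 54q_R.
Setting the follower's marginal profit to zero, 290 - q_X - 2q_R = 0, i.e. q_R = (290 - q_X)/2.
Xenon substitutes q_R(q_X) into its own profit: π_X = q_X(344 - q_X - (290 - q_X)/2) - 49q_X = (199 - (1/2)q_X)q_X - 49q_X.
Leader FOC: 150 - q_X = 0, so q_X = 150.
Then q_R = (290 - 150)/2 = 70.

70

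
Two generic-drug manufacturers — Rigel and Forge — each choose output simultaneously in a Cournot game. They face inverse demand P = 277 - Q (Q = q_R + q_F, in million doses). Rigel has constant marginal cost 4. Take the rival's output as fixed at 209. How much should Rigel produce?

32

With the rival's output fixed at 209, Rigel's profit is π_R = (277 - 209 - q_R)q_R - (4q_R) = (68 - q_R)q_R - (4q_R).
∂π_R/∂q_R = 64 - 2q_R = 0, so q_R = 32.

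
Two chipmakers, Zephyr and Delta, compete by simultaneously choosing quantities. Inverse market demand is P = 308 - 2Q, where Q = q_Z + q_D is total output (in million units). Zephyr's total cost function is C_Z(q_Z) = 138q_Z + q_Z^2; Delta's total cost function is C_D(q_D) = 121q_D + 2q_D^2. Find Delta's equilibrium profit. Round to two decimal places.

1263.48

Zephyr's profit: π_Z = (308 - 2Q)q_Z - (138q_Z + q_Z²). Setting ∂π_Z/∂q_Z = 0: 170 - 6q_Z - 2(q_D) = 0.
Delta's profit: π_D = (308 - 2Q)q_D - (121q_D + 2q_D²). Setting ∂π_D/∂q_D = 0: 187 - 8q_D - 2(q_Z) = 0.
Rearranging gives the reaction functions q_Z = (170 - 2q_D)/6 and q_D = (187 - 2q_Z)/8.
Substituting one into the other gives q_Z = 493/22 and q_D = 391/22.
Price P = 308 - 2·(442/11) = 227.6364.
Delta's profit: 227.6364·(391/22) - 121·(391/22) - 2(391/22)² = 1263.4793.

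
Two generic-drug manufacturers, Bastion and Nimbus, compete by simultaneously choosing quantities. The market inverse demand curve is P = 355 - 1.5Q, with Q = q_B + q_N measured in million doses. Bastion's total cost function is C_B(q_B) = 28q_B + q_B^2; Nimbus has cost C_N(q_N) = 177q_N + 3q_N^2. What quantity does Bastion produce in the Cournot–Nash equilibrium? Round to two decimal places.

62.60

Bastion's profit: π_B = (355 - 1.5Q)q_B - (28q_B + q_B²). Setting ∂π_B/∂q_B = 0: 327 - 5q_B - (3/2)(q_N) = 0.
Nimbus's first-order condition: 178 - 9q_N - (3/2)(q_B) = 0.
Best responses: q_B = (327 - (3/2)q_N)/5, q_N = (178 - (3/2)q_B)/9.
Solving the pair: q_B = 62.5965, q_N = 1598/171.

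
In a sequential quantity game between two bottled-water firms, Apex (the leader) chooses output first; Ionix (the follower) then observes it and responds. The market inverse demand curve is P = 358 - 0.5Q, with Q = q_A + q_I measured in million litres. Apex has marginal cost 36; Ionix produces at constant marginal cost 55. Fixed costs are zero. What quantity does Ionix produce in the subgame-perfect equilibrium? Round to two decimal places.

132.50

Solve by backward induction. Given q_A, the follower Ionix maximises π_I = (358 - (1/2)q_A - (1/2)q_I)q_I - 55q_I.
∂π_I/∂q_I = 303 - (1/2)q_A - q_I = 0 gives the reaction function q_I = (303 - (1/2)q_A).
The leader anticipates this reaction. Substituting into P = 358 - 0.5Q gives P = 413/2 - (1/4)q_A, so π_A = (413/2 - (1/4)q_A)q_A - 36q_A.
The leader's first-order condition 341/2 - (1/2)q_A = 0 yields q_A = 341.
Then q_I = (303 - (1/2)·341) = 265/2.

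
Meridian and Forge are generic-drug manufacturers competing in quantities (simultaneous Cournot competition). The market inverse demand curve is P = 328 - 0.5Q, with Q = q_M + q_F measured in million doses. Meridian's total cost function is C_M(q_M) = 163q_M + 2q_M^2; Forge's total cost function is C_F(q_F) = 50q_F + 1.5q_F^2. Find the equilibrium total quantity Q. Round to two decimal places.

92.58

Meridian's profit: π_M = (328 - 0.5Q)q_M - (163q_M + 2q_M²). Setting ∂π_M/∂q_M = 0: 165 - 5q_M - (1/2)(q_F) = 0.
Forge's profit: π_F = (328 - 0.5Q)q_F - (50q_F + (3/2)q_F²). Setting ∂π_F/∂q_F = 0: 278 - 4q_F - (1/2)(q_M) = 0.
So q_M = (165 - (1/2)q_F)/5 and q_F = (278 - (1/2)q_M)/4.
Substituting one into the other gives q_M = 26.3797 and q_F = 66.2025.
Total output Q = 26.3797 + 66.2025 = 92.5823.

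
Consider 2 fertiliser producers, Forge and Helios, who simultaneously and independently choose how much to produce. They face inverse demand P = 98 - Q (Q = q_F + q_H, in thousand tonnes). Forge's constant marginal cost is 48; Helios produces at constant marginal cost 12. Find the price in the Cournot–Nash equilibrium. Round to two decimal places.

52.67

Forge's profit: π_F = (98 - Q)q_F - (48q_F). Setting ∂π_F/∂q_F = 0: 50 - 2q_F - (q_H) = 0.
Helios's profit: π_H = (98 - Q)q_H - (12q_H). Setting ∂π_H/∂q_H = 0: 86 - 2q_H - (q_F) = 0.
Rearranging gives the reaction functions q_F = (50 - q_H)/2 and q_H = (86 - q_F)/2.
Substituting one into the other gives q_F = 14/3 and q_H = 122/3.
Total output Q = 136/3, so price P = 98 - 136/3 = 158/3.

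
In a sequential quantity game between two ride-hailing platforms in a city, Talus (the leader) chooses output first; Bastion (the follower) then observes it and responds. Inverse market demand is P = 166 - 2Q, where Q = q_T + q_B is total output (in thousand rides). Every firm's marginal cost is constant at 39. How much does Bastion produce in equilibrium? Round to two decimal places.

The follower Bastion best-responds to any q_T: π_B = (166 - 2Q)q_B - 39q_B.
∂π_B/∂q_B = 127 - 2q_T - 4q_B = 0 gives the reaction function q_B = (127 - 2q_T)/4.
The leader anticipates this reaction. Substituting into P = 166 - 2Q gives P = 205/2 - q_T, so π_T = (205/2 - q_T)q_T - 39q_T.
Leader FOC: 127/2 - 2q_T = 0, so q_T = 127/4.
Then q_B = (127 - 2·(127/4))/4 = 127/8.

15.88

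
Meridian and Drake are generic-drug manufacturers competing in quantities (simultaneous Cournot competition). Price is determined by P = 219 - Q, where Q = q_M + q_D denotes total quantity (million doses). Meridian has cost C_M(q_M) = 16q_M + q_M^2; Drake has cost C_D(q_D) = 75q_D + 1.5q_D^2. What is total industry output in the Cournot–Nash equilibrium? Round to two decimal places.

Meridian's profit: π_M = (219 - Q)q_M - (16q_M + q_M²). Setting ∂π_M/∂q_M = 0: 203 - 4q_M - (q_D) = 0.
Drake's profit: π_D = (219 - Q)q_D - (75q_D + (3/2)q_D²). Setting ∂π_D/∂q_D = 0: 144 - 5q_D - (q_M) = 0.
So q_M = (203 - q_D)/4 and q_D = (144 - q_M)/5.
Solving the pair: q_M = 871/19, q_D = 373/19.
Total output Q = 871/19 + 373/19 = 1244/19.

65.47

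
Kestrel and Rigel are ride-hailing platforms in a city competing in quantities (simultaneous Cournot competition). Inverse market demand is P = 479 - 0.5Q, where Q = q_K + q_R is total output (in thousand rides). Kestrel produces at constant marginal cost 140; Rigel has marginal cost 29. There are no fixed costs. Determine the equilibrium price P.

Kestrel's profit: π_K = (479 - 0.5Q)q_K - (140q_K). Setting ∂π_K/∂q_K = 0: 339 - q_K - (1/2)(q_R) = 0.
Rigel's profit: π_R = (479 - 0.5Q)q_R - (29q_R). Setting ∂π_R/∂q_R = 0: 450 - q_R - (1/2)(q_K) = 0.
Rearranging gives the reaction functions q_K = (339 - (1/2)q_R) and q_R = (450 - (1/2)q_K).
Solving the pair: q_K = 152, q_R = 374.
Total output Q = 526, so price P = 479 - (1/2)·526 = 216.

216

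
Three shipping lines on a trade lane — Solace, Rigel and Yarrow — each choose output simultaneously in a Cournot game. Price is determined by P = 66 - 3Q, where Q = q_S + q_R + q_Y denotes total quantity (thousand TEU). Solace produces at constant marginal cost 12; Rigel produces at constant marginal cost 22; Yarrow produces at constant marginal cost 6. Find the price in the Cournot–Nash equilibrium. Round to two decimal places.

Solace's profit: π_S = (66 - 3Q)q_S - (12q_S). Setting ∂π_S/∂q_S = 0: 54 - 6q_S - 3(q_R + q_Y) = 0.
Rigel's first-order condition: 44 - 6q_R - 3(q_S + q_Y) = 0.
Yarrow's first-order condition: 60 - 6q_Y - 3(q_S + q_R) = 0.
Summing all 3 equations gives 158 − 12Q = 0, hence Q = 79/6.
Back-substituting: q_S = (54 − 79/2)/3 = 29/6, q_R = (44 − 79/2)/3 = 3/2, q_Y = (60 − 79/2)/3 = 41/6.
Total output Q = 79/6, so price P = 66 - 3·(79/6) = 53/2.

26.50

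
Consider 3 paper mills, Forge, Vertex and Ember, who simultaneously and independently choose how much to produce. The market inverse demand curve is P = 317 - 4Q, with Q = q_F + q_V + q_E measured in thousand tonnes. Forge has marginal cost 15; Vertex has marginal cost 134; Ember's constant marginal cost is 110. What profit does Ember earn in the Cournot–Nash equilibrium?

289

Forge's profit: π_F = (317 - 4Q)q_F - (15q_F). Setting ∂π_F/∂q_F = 0: 302 - 8q_F - 4(q_V + q_E) = 0.
Vertex's first-order condition: 183 - 8q_V - 4(q_F + q_E) = 0.
Ember's first-order condition: 207 - 8q_E - 4(q_F + q_V) = 0.
Adding the 3 conditions: 692 − 8Q − 8Q = 0, i.e. Q = 173/4.
Back-substituting: q_F = (302 − 173)/4 = 129/4, q_V = (183 − 173)/4 = 5/2, q_E = (207 − 173)/4 = 17/2.
Price P = 317 - 4·(173/4) = 144.
Ember's profit: (144 - 110)·(17/2) = 289.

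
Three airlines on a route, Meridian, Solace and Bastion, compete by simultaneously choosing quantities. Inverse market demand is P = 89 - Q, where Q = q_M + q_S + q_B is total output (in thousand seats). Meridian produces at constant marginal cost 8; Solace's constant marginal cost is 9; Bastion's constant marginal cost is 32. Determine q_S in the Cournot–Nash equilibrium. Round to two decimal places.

Meridian's profit: π_M = (89 - Q)q_M - (8q_M). Setting ∂π_M/∂q_M = 0: 81 - 2q_M - (q_S + q_B) = 0.
Solace's profit: π_S = (89 - Q)q_S - (9q_S). Setting ∂π_S/∂q_S = 0: 80 - 2q_S - (q_M + q_B) = 0.
Bastion's profit: π_B = (89 - Q)q_B - (32q_B). Setting ∂π_B/∂q_B = 0: 57 - 2q_B - (q_M + q_S) = 0.
Adding the 3 first-order conditions: 218 − 4Q = 0, so Q = 109/2.
Back-substituting: q_M = (81 − 109/2) = 53/2, q_S = (80 − 109/2) = 51/2, q_B = (57 − 109/2) = 5/2.

25.50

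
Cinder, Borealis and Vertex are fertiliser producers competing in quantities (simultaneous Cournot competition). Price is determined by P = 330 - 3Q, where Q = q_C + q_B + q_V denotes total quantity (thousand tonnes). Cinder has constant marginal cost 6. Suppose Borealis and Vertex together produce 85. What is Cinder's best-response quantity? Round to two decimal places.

With rivals' combined output fixed at 85, Cinder's profit is π_C = (330 - 3·85 - 3q_C)q_C - (6q_C) = (75 - 3q_C)q_C - (6q_C).
∂π_C/∂q_C = 69 - 6q_C = 0, so q_C = 23/2.

11.50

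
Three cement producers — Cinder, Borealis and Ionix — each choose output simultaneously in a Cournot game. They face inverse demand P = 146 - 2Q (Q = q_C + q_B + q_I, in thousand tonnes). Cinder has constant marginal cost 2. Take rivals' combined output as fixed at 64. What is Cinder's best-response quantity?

4

With rivals' combined output fixed at 64, Cinder's profit is π_C = (146 - 2·64 - 2q_C)q_C - (2q_C) = (18 - 2q_C)q_C - (2q_C).
∂π_C/∂q_C = 16 - 4q_C = 0, so q_C = 4.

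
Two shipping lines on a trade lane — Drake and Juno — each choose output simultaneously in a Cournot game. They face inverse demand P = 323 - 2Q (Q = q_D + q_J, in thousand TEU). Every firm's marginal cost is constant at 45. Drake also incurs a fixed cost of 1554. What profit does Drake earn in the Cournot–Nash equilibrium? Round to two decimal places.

2739.56

Each firm earns π_i = (323 - 2Q)q_i - 45q_i.
First-order condition (treating rivals' output as given): 278 - 4q_i - 2q_j = 0.
With identical firms every q_j equals q_i, so q_j = q_i and 278 = 6q_i, giving q_i = 139/3.
Price P = 323 - 2·(278/3) = 413/3.
Drake's profit: (413/3 - 45)·(139/3) - 1554 = 2739.5556.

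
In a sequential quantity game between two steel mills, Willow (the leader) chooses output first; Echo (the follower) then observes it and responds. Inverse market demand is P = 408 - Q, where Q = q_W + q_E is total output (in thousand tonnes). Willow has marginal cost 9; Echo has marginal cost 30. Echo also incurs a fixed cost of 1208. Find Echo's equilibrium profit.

5848

The follower Echo best-responds to any q_W: π_E = (408 - Q)q_E - 30q_E.
Setting the follower's marginal profit to zero, 378 - q_W - 2q_E = 0, i.e. q_E = (378 - q_W)/2.
The leader anticipates this reaction. Substituting into P = 408 - Q gives P = 219 - (1/2)q_W, so π_W = (219 - (1/2)q_W)q_W - 9q_W.
Maximising: ∂π_W/∂q_W = 210 - q_W = 0, giving q_W = 210.
Then q_E = (378 - 210)/2 = 84.
Price P = 408 - 294 = 114.
Echo's profit: (114 - 30)·84 - 1208 = 5848.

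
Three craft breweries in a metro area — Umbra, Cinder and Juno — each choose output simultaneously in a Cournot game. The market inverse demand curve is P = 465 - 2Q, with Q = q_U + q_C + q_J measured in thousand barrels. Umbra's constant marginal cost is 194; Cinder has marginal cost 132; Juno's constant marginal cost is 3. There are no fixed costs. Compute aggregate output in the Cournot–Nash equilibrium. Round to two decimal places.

133.25

Umbra's profit: π_U = (465 - 2Q)q_U - (194q_U). Setting ∂π_U/∂q_U = 0: 271 - 4q_U - 2(q_C + q_J) = 0.
Cinder's first-order condition: 333 - 4q_C - 2(q_U + q_J) = 0.
Juno's first-order condition: 462 - 4q_J - 2(q_U + q_C) = 0.
Summing all 3 equations gives 1066 − 8Q = 0, hence Q = 533/4.
Back-substituting: q_U = (271 − 533/2)/2 = 9/4, q_C = (333 − 533/2)/2 = 133/4, q_J = (462 − 533/2)/2 = 391/4.
Total output Q = 9/4 + 133/4 + 391/4 = 533/4.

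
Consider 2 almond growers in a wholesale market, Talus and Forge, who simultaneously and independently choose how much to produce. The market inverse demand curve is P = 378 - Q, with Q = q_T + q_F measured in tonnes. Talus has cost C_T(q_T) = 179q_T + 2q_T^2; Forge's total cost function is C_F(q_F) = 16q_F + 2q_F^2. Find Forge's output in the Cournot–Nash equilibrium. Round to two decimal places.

Talus's profit: π_T = (378 - Q)q_T - (179q_T + 2q_T²). Setting ∂π_T/∂q_T = 0: 199 - 6q_T - (q_F) = 0.
Forge's first-order condition: 362 - 6q_F - (q_T) = 0.
So q_T = (199 - q_F)/6 and q_F = (362 - q_T)/6.
Solving the pair: q_T = 832/35, q_F = 1973/35.

56.37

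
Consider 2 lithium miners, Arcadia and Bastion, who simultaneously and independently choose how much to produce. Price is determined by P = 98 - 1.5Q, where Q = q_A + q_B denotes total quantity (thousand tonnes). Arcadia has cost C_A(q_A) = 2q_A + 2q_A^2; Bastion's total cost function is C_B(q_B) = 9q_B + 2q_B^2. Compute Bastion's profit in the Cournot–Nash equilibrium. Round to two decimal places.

367.43

Arcadia's profit: π_A = (98 - 1.5Q)q_A - (2q_A + 2q_A²). Setting ∂π_A/∂q_A = 0: 96 - 7q_A - (3/2)(q_B) = 0.
Bastion's profit: π_B = (98 - 1.5Q)q_B - (9q_B + 2q_B²). Setting ∂π_B/∂q_B = 0: 89 - 7q_B - (3/2)(q_A) = 0.
Best responses: q_A = (96 - (3/2)q_B)/7, q_B = (89 - (3/2)q_A)/7.
Substituting one into the other gives q_A = 11.5187 and q_B = 1916/187.
Price P = 98 - (3/2)·(370/17) = 1111/17.
Bastion's profit: (1111/17)·(1916/187) - 9·(1916/187) - 2(1916/187)² = 367.4310.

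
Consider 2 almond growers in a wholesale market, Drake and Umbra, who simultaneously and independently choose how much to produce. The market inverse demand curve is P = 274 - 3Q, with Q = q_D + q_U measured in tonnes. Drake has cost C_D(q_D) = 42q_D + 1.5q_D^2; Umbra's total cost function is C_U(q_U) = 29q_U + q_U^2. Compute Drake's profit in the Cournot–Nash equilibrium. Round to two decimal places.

Drake's profit: π_D = (274 - 3Q)q_D - (42q_D + (3/2)q_D²). Setting ∂π_D/∂q_D = 0: 232 - 9q_D - 3(q_U) = 0.
Umbra's profit: π_U = (274 - 3Q)q_U - (29q_U + q_U²). Setting ∂π_U/∂q_U = 0: 245 - 8q_U - 3(q_D) = 0.
Rearranging gives the reaction functions q_D = (232 - 3q_U)/9 and q_U = (245 - 3q_D)/8.
Solving the pair: q_D = 1121/63, q_U = 503/21.
Price P = 274 - 3·41.7460 = 148.7619.
Drake's profit: 148.7619·(1121/63) - 42·(1121/63) - (3/2)(1121/63)² = 1424.7630.

1424.76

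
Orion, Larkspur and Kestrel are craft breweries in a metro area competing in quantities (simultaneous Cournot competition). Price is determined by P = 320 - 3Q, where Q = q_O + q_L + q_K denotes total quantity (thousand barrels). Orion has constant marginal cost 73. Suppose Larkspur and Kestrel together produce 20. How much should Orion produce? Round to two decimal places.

31.17

With rivals' combined output fixed at 20, Orion's profit is π_O = (320 - 3·20 - 3q_O)q_O - (73q_O) = (260 - 3q_O)q_O - (73q_O).
∂π_O/∂q_O = 187 - 6q_O = 0, so q_O = 187/6.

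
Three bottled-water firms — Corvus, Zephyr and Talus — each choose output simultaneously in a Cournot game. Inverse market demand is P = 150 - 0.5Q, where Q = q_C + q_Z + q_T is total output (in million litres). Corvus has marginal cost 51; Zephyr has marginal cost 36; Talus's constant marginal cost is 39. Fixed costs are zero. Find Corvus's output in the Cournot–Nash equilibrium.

Corvus's profit: π_C = (150 - 0.5Q)q_C - (51q_C). Setting ∂π_C/∂q_C = 0: 99 - q_C - (1/2)(q_Z + q_T) = 0.
Zephyr's first-order condition: 114 - q_Z - (1/2)(q_C + q_T) = 0.
Talus's first-order condition: 111 - q_T - (1/2)(q_C + q_Z) = 0.
Adding the 3 first-order conditions: 324 − 2Q = 0, so Q = 162.
Back-substituting: q_C = (99 − 81)/(1/2) = 36, q_Z = (114 − 81)/(1/2) = 66, q_T = (111 − 81)/(1/2) = 60.

36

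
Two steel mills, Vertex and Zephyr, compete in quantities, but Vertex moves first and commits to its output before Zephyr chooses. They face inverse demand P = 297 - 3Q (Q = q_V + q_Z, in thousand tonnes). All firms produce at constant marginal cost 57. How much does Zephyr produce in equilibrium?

The follower Zephyr best-responds to any q_V: π_Z = (297 - 3Q)q_Z - 57q_Z.
Setting the follower's marginal profit to zero, 240 - 3q_V - 6q_Z = 0, i.e. q_Z = (240 - 3q_V)/6.
Vertex substitutes q_Z(q_V) into its own profit: π_V = q_V(297 - 3q_V - (240 - 3q_V)/2) - 57q_V = (177 - (3/2)q_V)q_V - 57q_V.
The leader's first-order condition 120 - 3q_V = 0 yields q_V = 40.
Then q_Z = (240 - 3·40)/6 = 20.

20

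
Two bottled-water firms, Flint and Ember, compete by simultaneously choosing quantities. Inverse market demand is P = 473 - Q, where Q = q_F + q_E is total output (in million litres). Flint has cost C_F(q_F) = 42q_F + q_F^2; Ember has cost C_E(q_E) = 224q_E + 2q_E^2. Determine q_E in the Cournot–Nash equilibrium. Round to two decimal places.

24.57

Flint's profit: π_F = (473 - Q)q_F - (42q_F + q_F²). Setting ∂π_F/∂q_F = 0: 431 - 4q_F - (q_E) = 0.
Ember's profit: π_E = (473 - Q)q_E - (224q_E + 2q_E²). Setting ∂π_E/∂q_E = 0: 249 - 6q_E - (q_F) = 0.
Rearranging gives the reaction functions q_F = (431 - q_E)/4 and q_E = (249 - q_F)/6.
Solving the pair: q_F = 101.6087, q_E = 565/23.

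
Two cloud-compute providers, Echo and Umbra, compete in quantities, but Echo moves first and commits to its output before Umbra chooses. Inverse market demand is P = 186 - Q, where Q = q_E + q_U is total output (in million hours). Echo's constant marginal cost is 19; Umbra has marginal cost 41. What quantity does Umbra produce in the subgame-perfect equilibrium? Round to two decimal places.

25.25

The follower Umbra best-responds to any q_E: π_U = (186 - Q)q_U - 41q_U.
Follower FOC: 145 - q_E - 2q_U = 0, so q_U(q_E) = (145 - q_E)/2.
Echo substitutes q_U(q_E) into its own profit: π_E = q_E(186 - q_E - (145 - q_E)/2) - 19q_E = (227/2 - (1/2)q_E)q_E - 19q_E.
The leader's first-order condition 189/2 - q_E = 0 yields q_E = 189/2.
Then q_U = (145 - 189/2)/2 = 101/4.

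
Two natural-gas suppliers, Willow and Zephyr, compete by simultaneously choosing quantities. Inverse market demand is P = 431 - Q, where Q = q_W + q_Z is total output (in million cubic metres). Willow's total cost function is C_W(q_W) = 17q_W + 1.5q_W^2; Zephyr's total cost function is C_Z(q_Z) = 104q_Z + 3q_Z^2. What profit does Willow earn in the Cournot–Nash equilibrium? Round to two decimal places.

Willow's profit: π_W = (431 - Q)q_W - (17q_W + (3/2)q_W²). Setting ∂π_W/∂q_W = 0: 414 - 5q_W - (q_Z) = 0.
Zephyr's first-order condition: 327 - 8q_Z - (q_W) = 0.
Rearranging gives the reaction functions q_W = (414 - q_Z)/5 and q_Z = (327 - q_W)/8.
Solving the pair: q_W = 995/13, q_Z = 407/13.
Price P = 431 - 1402/13 = 323.1538.
Willow's profit: 323.1538·(995/13) - 17·(995/13) - (3/2)(995/13)² = 14645.3402.

14645.34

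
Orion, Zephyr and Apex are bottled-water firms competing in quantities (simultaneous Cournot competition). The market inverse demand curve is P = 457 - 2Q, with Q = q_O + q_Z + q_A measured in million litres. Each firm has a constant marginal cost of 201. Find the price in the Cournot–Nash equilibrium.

265

Each firm earns π_i = (457 - 2Q)q_i - 201q_i.
First-order condition (treating rivals' output as given): 256 - 4q_i - 2·Σ_{j≠i} q_j = 0.
By symmetry each firm produces the same amount; substituting Σ_{j≠i} q_j = 2q_i yields q_i = 256/8 = 32.
Total output Q = 96, so price P = 457 - 2·96 = 265.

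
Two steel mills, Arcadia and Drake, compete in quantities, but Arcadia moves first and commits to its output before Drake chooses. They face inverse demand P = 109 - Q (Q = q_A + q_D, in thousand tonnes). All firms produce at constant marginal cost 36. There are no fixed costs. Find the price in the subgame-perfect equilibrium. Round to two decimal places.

Solve by backward induction. Given q_A, the follower Drake maximises π_D = (109 - q_A - q_D)q_D - 36q_D.
Setting the follower's marginal profit to zero, 73 - q_A - 2q_D = 0, i.e. q_D = (73 - q_A)/2.
The leader anticipates this reaction. Substituting into P = 109 - Q gives P = 145/2 - (1/2)q_A, so π_A = (145/2 - (1/2)q_A)q_A - 36q_A.
Maximising: ∂π_A/∂q_A = 73/2 - q_A = 0, giving q_A = 73/2.
Then q_D = (73 - 73/2)/2 = 73/4.
Total output Q = 219/4, so price P = 109 - 219/4 = 217/4.

54.25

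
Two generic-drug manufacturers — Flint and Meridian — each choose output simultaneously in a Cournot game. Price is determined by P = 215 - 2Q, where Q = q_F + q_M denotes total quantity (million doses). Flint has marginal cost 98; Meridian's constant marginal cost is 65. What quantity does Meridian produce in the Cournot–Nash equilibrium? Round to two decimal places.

Flint's profit: π_F = (215 - 2Q)q_F - (98q_F). Setting ∂π_F/∂q_F = 0: 117 - 4q_F - 2(q_M) = 0.
Meridian's first-order condition: 150 - 4q_M - 2(q_F) = 0.
So q_F = (117 - 2q_M)/4 and q_M = (150 - 2q_F)/4.
Substituting one into the other gives q_F = 14 and q_M = 61/2.

30.50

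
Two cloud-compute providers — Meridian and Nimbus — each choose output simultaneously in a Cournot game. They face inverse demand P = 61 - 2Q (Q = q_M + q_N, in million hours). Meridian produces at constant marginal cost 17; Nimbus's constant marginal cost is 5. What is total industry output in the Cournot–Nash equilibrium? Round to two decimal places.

16.67

Meridian's profit: π_M = (61 - 2Q)q_M - (17q_M). Setting ∂π_M/∂q_M = 0: 44 - 4q_M - 2(q_N) = 0.
Nimbus's profit: π_N = (61 - 2Q)q_N - (5q_N). Setting ∂π_N/∂q_N = 0: 56 - 4q_N - 2(q_M) = 0.
Rearranging gives the reaction functions q_M = (44 - 2q_N)/4 and q_N = (56 - 2q_M)/4.
Substituting one into the other gives q_M = 16/3 and q_N = 34/3.
Total output Q = 16/3 + 34/3 = 50/3.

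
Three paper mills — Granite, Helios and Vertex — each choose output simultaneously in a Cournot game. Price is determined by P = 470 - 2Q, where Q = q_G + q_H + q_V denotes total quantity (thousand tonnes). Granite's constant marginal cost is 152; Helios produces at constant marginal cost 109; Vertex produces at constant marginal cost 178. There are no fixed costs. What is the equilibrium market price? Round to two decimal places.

227.25

Granite's profit: π_G = (470 - 2Q)q_G - (152q_G). Setting ∂π_G/∂q_G = 0: 318 - 4q_G - 2(q_H + q_V) = 0.
Helios's first-order condition: 361 - 4q_H - 2(q_G + q_V) = 0.
Vertex's profit: π_V = (470 - 2Q)q_V - (178q_V). Setting ∂π_V/∂q_V = 0: 292 - 4q_V - 2(q_G + q_H) = 0.
Summing all 3 equations gives 971 − 8Q = 0, hence Q = 971/8.
Back-substituting: q_G = (318 − 971/4)/2 = 301/8, q_H = (361 − 971/4)/2 = 473/8, q_V = (292 − 971/4)/2 = 197/8.
Total output Q = 971/8, so price P = 470 - 2·(971/8) = 909/4.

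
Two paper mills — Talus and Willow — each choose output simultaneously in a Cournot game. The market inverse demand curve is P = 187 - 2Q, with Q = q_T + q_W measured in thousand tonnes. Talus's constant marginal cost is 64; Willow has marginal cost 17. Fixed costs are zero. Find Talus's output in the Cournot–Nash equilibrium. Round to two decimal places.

Talus's profit: π_T = (187 - 2Q)q_T - (64q_T). Setting ∂π_T/∂q_T = 0: 123 - 4q_T - 2(q_W) = 0.
Willow's first-order condition: 170 - 4q_W - 2(q_T) = 0.
Rearranging gives the reaction functions q_T = (123 - 2q_W)/4 and q_W = (170 - 2q_T)/4.
Substituting one into the other gives q_T = 38/3 and q_W = 217/6.

12.67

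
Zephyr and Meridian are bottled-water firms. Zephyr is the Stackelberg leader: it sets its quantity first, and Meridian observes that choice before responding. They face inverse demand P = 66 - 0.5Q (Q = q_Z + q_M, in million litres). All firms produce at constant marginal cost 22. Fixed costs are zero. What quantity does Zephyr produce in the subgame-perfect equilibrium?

Solve by backward induction. Given q_Z, the follower Meridian maximises π_M = (66 - (1/2)q_Z - (1/2)q_M)q_M - 22q_M.
Setting the follower's marginal profit to zero, 44 - (1/2)q_Z - q_M = 0, i.e. q_M = (44 - (1/2)q_Z).
The leader anticipates this reaction. Substituting into P = 66 - 0.5Q gives P = 44 - (1/4)q_Z, so π_Z = (44 - (1/4)q_Z)q_Z - 22q_Z.
Leader FOC: 22 - (1/2)q_Z = 0, so q_Z = 44.
Then q_M = (44 - (1/2)·44) = 22.

44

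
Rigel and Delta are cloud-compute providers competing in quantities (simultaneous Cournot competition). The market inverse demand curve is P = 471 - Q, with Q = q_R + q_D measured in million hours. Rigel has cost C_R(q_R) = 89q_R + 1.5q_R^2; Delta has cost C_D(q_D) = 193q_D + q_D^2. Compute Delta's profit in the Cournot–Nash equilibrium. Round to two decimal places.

Rigel's profit: π_R = (471 - Q)q_R - (89q_R + (3/2)q_R²). Setting ∂π_R/∂q_R = 0: 382 - 5q_R - (q_D) = 0.
Delta's profit: π_D = (471 - Q)q_D - (193q_D + q_D²). Setting ∂π_D/∂q_D = 0: 278 - 4q_D - (q_R) = 0.
Rearranging gives the reaction functions q_R = (382 - q_D)/5 and q_D = (278 - q_R)/4.
Substituting one into the other gives q_R = 1250/19 and q_D = 1008/19.
Price P = 471 - 118.8421 = 352.1579.
Delta's profit: 352.1579·(1008/19) - 193·(1008/19) - (1008/19)² = 5629.1634.

5629.16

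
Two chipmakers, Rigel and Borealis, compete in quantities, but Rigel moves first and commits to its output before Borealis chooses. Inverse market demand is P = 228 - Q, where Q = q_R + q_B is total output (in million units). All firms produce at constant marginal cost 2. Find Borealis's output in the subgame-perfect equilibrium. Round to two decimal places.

The follower Borealis best-responds to any q_R: π_B = (228 - Q)q_B - 2q_B.
∂π_B/∂q_B = 226 - q_R - 2q_B = 0 gives the reaction function q_B = (226 - q_R)/2.
The leader anticipates this reaction. Substituting into P = 228 - Q gives P = 115 - (1/2)q_R, so π_R = (115 - (1/2)q_R)q_R - 2q_R.
Maximising: ∂π_R/∂q_R = 113 - q_R = 0, giving q_R = 113.
Then q_B = (226 - 113)/2 = 113/2.

56.50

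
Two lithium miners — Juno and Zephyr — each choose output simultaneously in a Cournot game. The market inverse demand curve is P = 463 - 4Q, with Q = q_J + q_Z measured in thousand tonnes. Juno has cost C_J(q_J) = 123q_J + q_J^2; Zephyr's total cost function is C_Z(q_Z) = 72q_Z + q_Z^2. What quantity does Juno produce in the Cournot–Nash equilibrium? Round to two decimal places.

21.86

Juno's profit: π_J = (463 - 4Q)q_J - (123q_J + q_J²). Setting ∂π_J/∂q_J = 0: 340 - 10q_J - 4(q_Z) = 0.
Zephyr's profit: π_Z = (463 - 4Q)q_Z - (72q_Z + q_Z²). Setting ∂π_Z/∂q_Z = 0: 391 - 10q_Z - 4(q_J) = 0.
Best responses: q_J = (340 - 4q_Z)/10, q_Z = (391 - 4q_J)/10.
Substituting one into the other gives q_J = 153/7 and q_Z = 425/14.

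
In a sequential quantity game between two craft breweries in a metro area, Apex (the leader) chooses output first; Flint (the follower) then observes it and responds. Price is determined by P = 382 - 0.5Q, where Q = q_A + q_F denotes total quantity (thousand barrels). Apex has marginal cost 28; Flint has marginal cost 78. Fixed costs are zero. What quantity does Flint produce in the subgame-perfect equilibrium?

Solve by backward induction. Given q_A, the follower Flint maximises π_F = (382 - (1/2)q_A - (1/2)q_F)q_F - 78q_F.
Setting the follower's marginal profit to zero, 304 - (1/2)q_A - q_F = 0, i.e. q_F = (304 - (1/2)q_A).
Apex substitutes q_F(q_A) into its own profit: π_A = q_A(382 - (1/2)q_A - (304 - (1/2)q_A)/2) - 28q_A = (230 - (1/4)q_A)q_A - 28q_A.
Maximising: ∂π_A/∂q_A = 202 - (1/2)q_A = 0, giving q_A = 404.
Then q_F = (304 - (1/2)·404) = 102.

102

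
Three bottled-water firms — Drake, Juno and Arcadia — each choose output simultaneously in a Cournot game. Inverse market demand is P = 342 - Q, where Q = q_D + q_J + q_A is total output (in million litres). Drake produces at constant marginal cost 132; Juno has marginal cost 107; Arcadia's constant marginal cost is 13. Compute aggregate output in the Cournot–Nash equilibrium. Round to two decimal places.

Drake's profit: π_D = (342 - Q)q_D - (132q_D). Setting ∂π_D/∂q_D = 0: 210 - 2q_D - (q_J + q_A) = 0.
Juno's first-order condition: 235 - 2q_J - (q_D + q_A) = 0.
Arcadia's profit: π_A = (342 - Q)q_A - (13q_A). Setting ∂π_A/∂q_A = 0: 329 - 2q_A - (q_D + q_J) = 0.
Adding the 3 first-order conditions: 774 − 4Q = 0, so Q = 387/2.
Back-substituting: q_D = (210 − 387/2) = 33/2, q_J = (235 − 387/2) = 83/2, q_A = (329 − 387/2) = 271/2.
Total output Q = 33/2 + 83/2 + 271/2 = 387/2.

193.50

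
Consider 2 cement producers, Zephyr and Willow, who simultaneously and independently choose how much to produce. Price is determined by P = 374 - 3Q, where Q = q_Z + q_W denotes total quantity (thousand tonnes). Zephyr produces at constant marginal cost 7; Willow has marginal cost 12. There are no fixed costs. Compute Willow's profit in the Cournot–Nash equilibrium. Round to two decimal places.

4720.33

Zephyr's profit: π_Z = (374 - 3Q)q_Z - (7q_Z). Setting ∂π_Z/∂q_Z = 0: 367 - 6q_Z - 3(q_W) = 0.
Willow's profit: π_W = (374 - 3Q)q_W - (12q_W). Setting ∂π_W/∂q_W = 0: 362 - 6q_W - 3(q_Z) = 0.
Best responses: q_Z = (367 - 3q_W)/6, q_W = (362 - 3q_Z)/6.
Solving the pair: q_Z = 124/3, q_W = 119/3.
Price P = 374 - 3·81 = 131.
Willow's profit: (131 - 12)·(119/3) = 4720.3333.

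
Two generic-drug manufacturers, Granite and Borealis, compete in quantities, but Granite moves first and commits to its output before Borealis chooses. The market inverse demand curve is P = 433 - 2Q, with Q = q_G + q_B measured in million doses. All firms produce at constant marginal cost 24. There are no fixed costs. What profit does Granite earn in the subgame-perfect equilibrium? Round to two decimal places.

10455.06

Solve by backward induction. Given q_G, the follower Borealis maximises π_B = (433 - 2q_G - 2q_B)q_B - 24q_B.
Follower FOC: 409 - 2q_G - 4q_B = 0, so q_B(q_G) = (409 - 2q_G)/4.
The leader anticipates this reaction. Substituting into P = 433 - 2Q gives P = 457/2 - q_G, so π_G = (457/2 - q_G)q_G - 24q_G.
Maximising: ∂π_G/∂q_G = 409/2 - 2q_G = 0, giving q_G = 409/4.
Then q_B = (409 - 2·(409/4))/4 = 409/8.
Price P = 433 - 2·(1227/8) = 505/4.
Granite's profit: (505/4 - 24)·(409/4) = 10455.0625.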